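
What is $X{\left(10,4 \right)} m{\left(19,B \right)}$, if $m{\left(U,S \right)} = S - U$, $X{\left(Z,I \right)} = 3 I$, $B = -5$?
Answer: $-288$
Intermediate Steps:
$X{\left(10,4 \right)} m{\left(19,B \right)} = 3 \cdot 4 \left(-5 - 19\right) = 12 \left(-5 - 19\right) = 12 \left(-24\right) = -288$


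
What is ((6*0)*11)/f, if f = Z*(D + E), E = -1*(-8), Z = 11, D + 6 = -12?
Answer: 0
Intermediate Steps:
D = -18 (D = -6 - 12 = -18)
E = 8
f = -110 (f = 11*(-18 + 8) = 11*(-10) = -110)
((6*0)*11)/f = ((6*0)*11)/(-110) = (0*11)*(-1/110) = 0*(-1/110) = 0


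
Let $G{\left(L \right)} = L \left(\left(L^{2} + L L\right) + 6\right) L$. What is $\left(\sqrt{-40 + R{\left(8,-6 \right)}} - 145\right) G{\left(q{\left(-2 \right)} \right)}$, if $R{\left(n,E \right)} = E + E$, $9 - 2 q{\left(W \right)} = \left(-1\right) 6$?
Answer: $- \frac{7732125}{8} + \frac{53325 i \sqrt{13}}{4} \approx -9.6652 \cdot 10^{5} + 48067.0 i$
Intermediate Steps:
$q{\left(W \right)} = \frac{15}{2}$ ($q{\left(W \right)} = \frac{9}{2} - \frac{\left(-1\right) 6}{2} = \frac{9}{2} - -3 = \frac{9}{2} + 3 = \frac{15}{2}$)
$R{\left(n,E \right)} = 2 E$
$G{\left(L \right)} = L^{2} \left(6 + 2 L^{2}\right)$ ($G{\left(L \right)} = L \left(\left(L^{2} + L^{2}\right) + 6\right) L = L \left(2 L^{2} + 6\right) L = L \left(6 + 2 L^{2}\right) L = L^{2} \left(6 + 2 L^{2}\right)$)
$\left(\sqrt{-40 + R{\left(8,-6 \right)}} - 145\right) G{\left(q{\left(-2 \right)} \right)} = \left(\sqrt{-40 + 2 \left(-6\right)} - 145\right) 2 \left(\frac{15}{2}\right)^{2} \left(3 + \left(\frac{15}{2}\right)^{2}\right) = \left(\sqrt{-40 - 12} - 145\right) 2 \cdot \frac{225}{4} \left(3 + \frac{225}{4}\right) = \left(\sqrt{-52} - 145\right) 2 \cdot \frac{225}{4} \cdot \frac{237}{4} = \left(2 i \sqrt{13} - 145\right) \frac{53325}{8} = \left(-145 + 2 i \sqrt{13}\right) \frac{53325}{8} = - \frac{7732125}{8} + \frac{53325 i \sqrt{13}}{4}$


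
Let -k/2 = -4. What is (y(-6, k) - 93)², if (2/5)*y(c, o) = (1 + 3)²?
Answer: 2809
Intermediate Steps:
k = 8 (k = -2*(-4) = 8)
y(c, o) = 40 (y(c, o) = 5*(1 + 3)²/2 = (5/2)*4² = (5/2)*16 = 40)
(y(-6, k) - 93)² = (40 - 93)² = (-53)² = 2809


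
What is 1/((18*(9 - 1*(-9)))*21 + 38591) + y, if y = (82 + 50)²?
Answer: 790962481/45395 ≈ 17424.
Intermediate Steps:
y = 17424 (y = 132² = 17424)
1/((18*(9 - 1*(-9)))*21 + 38591) + y = 1/((18*(9 - 1*(-9)))*21 + 38591) + 17424 = 1/((18*(9 + 9))*21 + 38591) + 17424 = 1/((18*18)*21 + 38591) + 17424 = 1/(324*21 + 38591) + 17424 = 1/(6804 + 38591) + 17424 = 1/45395 + 17424 = 790962481/45395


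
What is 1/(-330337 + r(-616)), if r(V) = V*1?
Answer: -1/330953 ≈ -3.0216e-6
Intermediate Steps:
r(V) = V
1/(-330337 + r(-616)) = 1/(-330337 - 616) = 1/(-330953) = -1/330953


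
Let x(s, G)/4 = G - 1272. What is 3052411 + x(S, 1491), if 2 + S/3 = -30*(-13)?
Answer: 3053287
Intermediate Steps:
S = 1164 (S = -6 + 3*(-30*(-13)) = -6 + 3*390 = -6 + 1170 = 1164)
x(s, G) = -5088 + 4*G (x(s, G) = 4*(G - 1272) = 4*(-1272 + G) = -5088 + 4*G)
3052411 + x(S, 1491) = 3052411 + (-5088 + 4*1491) = 3052411 + (-5088 + 5964) = 3052411 + 876 = 3053287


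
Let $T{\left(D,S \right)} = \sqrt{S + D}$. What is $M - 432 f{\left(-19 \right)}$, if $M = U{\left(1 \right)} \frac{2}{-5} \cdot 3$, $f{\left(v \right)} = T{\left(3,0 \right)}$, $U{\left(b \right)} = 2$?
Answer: $- \frac{12}{5} - 432 \sqrt{3} \approx -750.65$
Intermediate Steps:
$T{\left(D,S \right)} = \sqrt{D + S}$
$f{\left(v \right)} = \sqrt{3}$ ($f{\left(v \right)} = \sqrt{3 + 0} = \sqrt{3}$)
$M = - \frac{12}{5}$ ($M = 2 \frac{2}{-5} \cdot 3 = 2 \cdot 2 \left(- \frac{1}{5}\right) 3 = 2 \left(- \frac{2}{5}\right) 3 = \left(- \frac{4}{5}\right) 3 = - \frac{12}{5} \approx -2.4$)
$M - 432 f{\left(-19 \right)} = - \frac{12}{5} - 432 \sqrt{3}$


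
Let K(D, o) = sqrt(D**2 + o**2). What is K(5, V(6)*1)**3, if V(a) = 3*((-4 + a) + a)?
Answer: 601*sqrt(601) ≈ 14734.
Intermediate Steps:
V(a) = -12 + 6*a (V(a) = 3*(-4 + 2*a) = -12 + 6*a)
K(5, V(6)*1)**3 = (sqrt(5**2 + ((-12 + 6*6)*1)**2))**3 = (sqrt(25 + ((-12 + 36)*1)**2))**3 = (sqrt(25 + (24*1)**2))**3 = (sqrt(25 + 24**2))**3 = (sqrt(25 + 576))**3 = (sqrt(601))**3 = 601*sqrt(601)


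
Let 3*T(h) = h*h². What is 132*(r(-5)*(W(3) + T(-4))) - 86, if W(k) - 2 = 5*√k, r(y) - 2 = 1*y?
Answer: 7570 - 1980*√3 ≈ 4140.5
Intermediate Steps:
r(y) = 2 + y (r(y) = 2 + 1*y = 2 + y)
T(h) = h³/3 (T(h) = (h*h²)/3 = h³/3)
W(k) = 2 + 5*√k
132*(r(-5)*(W(3) + T(-4))) - 86 = 132*((2 - 5)*((2 + 5*√3) + (⅓)*(-4)³)) - 86 = 132*(-3*((2 + 5*√3) + (⅓)*(-64))) - 86 = 132*(-3*((2 + 5*√3) - 64/3)) - 86 = 132*(-3*(-58/3 + 5*√3)) - 86 = 132*(58 - 15*√3) - 86 = (7656 - 1980*√3) - 86 = 7570 - 1980*√3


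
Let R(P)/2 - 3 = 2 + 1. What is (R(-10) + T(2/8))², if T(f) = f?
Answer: 2401/16 ≈ 150.06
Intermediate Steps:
R(P) = 12 (R(P) = 6 + 2*(2 + 1) = 6 + 2*3 = 6 + 6 = 12)
(R(-10) + T(2/8))² = (12 + 2/8)² = (12 + 2*(⅛))² = (12 + ¼)² = (49/4)² = 2401/16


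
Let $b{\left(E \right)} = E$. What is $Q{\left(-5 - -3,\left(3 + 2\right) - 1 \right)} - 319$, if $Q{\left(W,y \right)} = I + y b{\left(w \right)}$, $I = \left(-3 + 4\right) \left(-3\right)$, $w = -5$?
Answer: $-342$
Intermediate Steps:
$I = -3$ ($I = 1 \left(-3\right) = -3$)
$Q{\left(W,y \right)} = -3 - 5 y$ ($Q{\left(W,y \right)} = -3 + y \left(-5\right) = -3 - 5 y$)
$Q{\left(-5 - -3,\left(3 + 2\right) - 1 \right)} - 319 = \left(-3 - 5 \left(\left(3 + 2\right) - 1\right)\right) - 319 = \left(-3 - 5 \left(5 - 1\right)\right) - 319 = \left(-3 - 20\right) - 319 = -23 - 319 = -342$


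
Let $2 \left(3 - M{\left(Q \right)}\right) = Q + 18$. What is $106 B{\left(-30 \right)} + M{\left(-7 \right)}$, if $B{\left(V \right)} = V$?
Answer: $- \frac{6365}{2} \approx -3182.5$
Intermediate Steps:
$M{\left(Q \right)} = -6 - \frac{Q}{2}$ ($M{\left(Q \right)} = 3 - \frac{Q + 18}{2} = 3 - \frac{18 + Q}{2} = 3 - \left(9 + \frac{Q}{2}\right) = -6 - \frac{Q}{2}$)
$106 B{\left(-30 \right)} + M{\left(-7 \right)} = 106 \left(-30\right) - \frac{5}{2} = -3180 + \left(-6 + \frac{7}{2}\right) = -3180 - \frac{5}{2} = - \frac{6365}{2}$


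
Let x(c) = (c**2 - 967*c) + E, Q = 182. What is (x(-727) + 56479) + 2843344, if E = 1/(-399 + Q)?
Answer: 896505336/217 ≈ 4.1314e+6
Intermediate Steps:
E = -1/217 (E = 1/(-399 + 182) = 1/(-217) = -1/217 ≈ -0.0046083)
x(c) = -1/217 + c**2 - 967*c (x(c) = (c**2 - 967*c) - 1/217 = -1/217 + c**2 - 967*c)
(x(-727) + 56479) + 2843344 = ((-1/217 + (-727)**2 - 967*(-727)) + 56479) + 2843344 = ((-1/217 + 528529 + 703009) + 56479) + 2843344 = (267243745/217 + 56479) + 2843344 = 279499688/217 + 2843344 = 896505336/217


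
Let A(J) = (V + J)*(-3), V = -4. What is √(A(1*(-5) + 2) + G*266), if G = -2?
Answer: I*√511 ≈ 22.605*I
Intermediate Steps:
A(J) = 12 - 3*J (A(J) = (-4 + J)*(-3) = 12 - 3*J)
√(A(1*(-5) + 2) + G*266) = √((12 - 3*(1*(-5) + 2)) - 2*266) = √((12 - 3*(-5 + 2)) - 532) = √((12 - 3*(-3)) - 532) = √((12 + 9) - 532) = √(21 - 532) = √(-511) = I*√511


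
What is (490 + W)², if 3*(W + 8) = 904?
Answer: 5522500/9 ≈ 6.1361e+5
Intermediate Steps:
W = 880/3 (W = -8 + (⅓)*904 = -8 + 904/3 = 880/3 ≈ 293.33)
(490 + W)² = (490 + 880/3)² = (2350/3)² = 5522500/9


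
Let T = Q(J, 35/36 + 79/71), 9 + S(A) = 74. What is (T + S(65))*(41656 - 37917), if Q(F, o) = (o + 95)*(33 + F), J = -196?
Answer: -150614947633/2556 ≈ -5.8926e+7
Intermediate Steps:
S(A) = 65 (S(A) = -9 + 74 = 65)
Q(F, o) = (33 + F)*(95 + o) (Q(F, o) = (95 + o)*(33 + F) = (33 + F)*(95 + o))
T = -40448287/2556 (T = 3135 + 33*(35/36 + 79/71) + 95*(-196) - 196*(35/36 + 79/71) = 3135 + 33*(35*(1/36) + 79*(1/71)) - 18620 - 196*(35*(1/36) + 79*(1/71)) = 3135 + 33*(35/36 + 79/71) - 18620 - 196*(35/36 + 79/71) = 3135 + 33*(5329/2556) - 18620 - 196*5329/2556 = 3135 + 58619/852 - 18620 - 261121/639 = -40448287/2556 ≈ -15825.)
(T + S(65))*(41656 - 37917) = (-40448287/2556 + 65)*(41656 - 37917) = -40282147/2556*3739 = -150614947633/2556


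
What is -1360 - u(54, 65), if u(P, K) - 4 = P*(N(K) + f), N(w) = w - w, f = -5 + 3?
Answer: -1256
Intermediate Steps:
f = -2
N(w) = 0
u(P, K) = 4 - 2*P (u(P, K) = 4 + P*(0 - 2) = 4 + P*(-2) = 4 - 2*P)
-1360 - u(54, 65) = -1360 - (4 - 2*54) = -1360 - (4 - 108) = -1360 - 1*(-104) = -1360 + 104 = -1256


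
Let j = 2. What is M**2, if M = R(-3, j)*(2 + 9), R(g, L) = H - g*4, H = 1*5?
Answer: 34969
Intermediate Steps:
H = 5
R(g, L) = 5 - 4*g (R(g, L) = 5 - g*4 = 5 - 4*g)
M = 187 (M = (5 - 4*(-3))*(2 + 9) = (5 + 12)*11 = 17*11 = 187)
M**2 = 187**2 = 34969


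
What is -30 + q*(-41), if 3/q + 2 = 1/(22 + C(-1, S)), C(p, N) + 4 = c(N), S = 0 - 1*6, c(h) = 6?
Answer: 1542/47 ≈ 32.809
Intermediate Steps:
S = -6 (S = 0 - 6 = -6)
C(p, N) = 2 (C(p, N) = -4 + 6 = 2)
q = -72/47 (q = 3/(-2 + 1/(22 + 2)) = 3/(-2 + 1/24) = 3/(-47/24) = 3*(-24/47) = -72/47 ≈ -1.5319)
-30 + q*(-41) = -30 - 72/47*(-41) = -30 + 2952/47 = 1542/47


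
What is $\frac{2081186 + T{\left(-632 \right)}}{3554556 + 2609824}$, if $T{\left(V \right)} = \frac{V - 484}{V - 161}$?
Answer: $\frac{825190807}{2444176670} \approx 0.33762$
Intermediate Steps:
$T{\left(V \right)} = \frac{-484 + V}{-161 + V}$
$\frac{2081186 + T{\left(-632 \right)}}{3554556 + 2609824} = \frac{2081186 + \frac{-484 - 632}{-161 - 632}}{3554556 + 2609824} = \frac{2081186 + \frac{1}{-793} \left(-1116\right)}{6164380} = \left(2081186 - - \frac{1116}{793}\right) \frac{1}{6164380} = \left(2081186 + \frac{1116}{793}\right) \frac{1}{6164380} = \frac{1650381614}{793} \cdot \frac{1}{6164380} = \frac{825190807}{2444176670}$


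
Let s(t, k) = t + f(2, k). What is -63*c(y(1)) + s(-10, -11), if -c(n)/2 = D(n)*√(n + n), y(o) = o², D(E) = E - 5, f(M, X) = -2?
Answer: -12 - 504*√2 ≈ -724.76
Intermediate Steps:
D(E) = -5 + E
s(t, k) = -2 + t (s(t, k) = t - 2 = -2 + t)
c(n) = -2*√2*√n*(-5 + n) (c(n) = -2*(-5 + n)*√(n + n) = -2*(-5 + n)*√(2*n) = -2*(-5 + n)*√2*√n = -2*√2*√n*(-5 + n))
-63*c(y(1)) + s(-10, -11) = -126*√2*√(1²)*(5 - 1*1²) + (-2 - 10) = -126*√2*√1*(5 - 1*1) - 12 = -126*√2*(5 - 1) - 12 = -126*√2*4 - 12 = -504*√2 - 12 = -12 - 504*√2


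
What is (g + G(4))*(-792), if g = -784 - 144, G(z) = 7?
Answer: 729432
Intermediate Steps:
g = -928
(g + G(4))*(-792) = (-928 + 7)*(-792) = -921*(-792) = 729432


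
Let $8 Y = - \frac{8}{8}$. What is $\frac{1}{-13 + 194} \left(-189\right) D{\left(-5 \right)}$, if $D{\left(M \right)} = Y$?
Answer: $\frac{189}{1448} \approx 0.13052$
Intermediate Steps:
$Y = - \frac{1}{8}$ ($Y = \frac{\left(-8\right) \frac{1}{8}}{8} = \frac{1}{8} \left(-1\right) = - \frac{1}{8} \approx -0.125$)
$D{\left(M \right)} = - \frac{1}{8}$
$\frac{1}{-13 + 194} \left(-189\right) D{\left(-5 \right)} = \frac{1}{-13 + 194} \left(-189\right) \left(- \frac{1}{8}\right) = \frac{1}{181} \left(-189\right) \left(- \frac{1}{8}\right) = \left(- \frac{189}{181}\right) \left(- \frac{1}{8}\right) = \frac{189}{1448}$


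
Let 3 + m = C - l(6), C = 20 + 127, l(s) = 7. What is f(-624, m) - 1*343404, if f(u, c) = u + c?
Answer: -343891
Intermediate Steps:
C = 147
m = 137 (m = -3 + (147 - 1*7) = -3 + (147 - 7) = -3 + 140 = 137)
f(u, c) = c + u
f(-624, m) - 1*343404 = (137 - 624) - 1*343404 = -487 - 343404 = -343891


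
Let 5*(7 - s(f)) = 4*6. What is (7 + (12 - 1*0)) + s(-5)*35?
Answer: 96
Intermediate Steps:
s(f) = 11/5 (s(f) = 7 - 4*6/5 = 7 - ⅕*24 = 7 - 24/5 = 11/5)
(7 + (12 - 1*0)) + s(-5)*35 = (7 + (12 - 1*0)) + (11/5)*35 = (7 + (12 + 0)) + 77 = (7 + 12) + 77 = 19 + 77 = 96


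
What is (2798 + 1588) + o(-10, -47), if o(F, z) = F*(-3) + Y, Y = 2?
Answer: 4418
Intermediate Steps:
o(F, z) = 2 - 3*F (o(F, z) = F*(-3) + 2 = -3*F + 2 = 2 - 3*F)
(2798 + 1588) + o(-10, -47) = (2798 + 1588) + (2 - 3*(-10)) = 4386 + (2 + 30) = 4386 + 32 = 4418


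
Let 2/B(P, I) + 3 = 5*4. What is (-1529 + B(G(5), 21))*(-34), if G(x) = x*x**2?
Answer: 51982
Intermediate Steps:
G(x) = x**3
B(P, I) = 2/17 (B(P, I) = 2/(-3 + 5*4) = 2/(-3 + 20) = 2/17)
(-1529 + B(G(5), 21))*(-34) = (-1529 + 2/17)*(-34) = -25991/17*(-34) = 51982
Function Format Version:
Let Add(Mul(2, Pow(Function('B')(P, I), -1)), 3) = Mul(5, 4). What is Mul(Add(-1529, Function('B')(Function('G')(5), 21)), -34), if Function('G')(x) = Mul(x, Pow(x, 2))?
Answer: 51982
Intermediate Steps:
Function('G')(x) = Pow(x, 3)
Function('B')(P, I) = Rational(2, 17) (Function('B')(P, I) = Mul(2, Pow(Add(-3, Mul(5, 4)), -1)) = Mul(2, Pow(Add(-3, 20), -1)) = Mul(2, Pow(17, -1)) = Mul(2, Rational(1, 17)) = Rational(2, 17))
Mul(Add(-1529, Function('B')(Function('G')(5), 21)), -34) = Mul(Add(-1529, Rational(2, 17)), -34) = Mul(Rational(-25991, 17), -34) = 51982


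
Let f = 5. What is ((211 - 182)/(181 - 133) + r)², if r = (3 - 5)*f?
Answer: 203401/2304 ≈ 88.282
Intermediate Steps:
r = -10 (r = (3 - 5)*5 = -2*5 = -10)
((211 - 182)/(181 - 133) + r)² = ((211 - 182)/(181 - 133) - 10)² = (29/48 - 10)² = (-451/48)² = 203401/2304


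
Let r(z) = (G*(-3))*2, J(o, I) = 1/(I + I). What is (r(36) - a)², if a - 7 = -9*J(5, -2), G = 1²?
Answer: 3721/16 ≈ 232.56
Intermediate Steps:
J(o, I) = 1/(2*I)
G = 1
r(z) = -6 (r(z) = (1*(-3))*2 = -3*2 = -6)
a = 37/4 (a = 7 - 9/(2*(-2)) = 7 - 9*(-1)/(2*2) = 7 - 9*(-¼) = 7 + 9/4 = 37/4 ≈ 9.2500)
(r(36) - a)² = (-6 - 1*37/4)² = (-6 - 37/4)² = (-61/4)² = 3721/16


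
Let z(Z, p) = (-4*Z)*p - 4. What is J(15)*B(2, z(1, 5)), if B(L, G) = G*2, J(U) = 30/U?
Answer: -96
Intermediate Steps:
z(Z, p) = -4 - 4*Z*p (z(Z, p) = -4*Z*p - 4 = -4 - 4*Z*p)
B(L, G) = 2*G
J(15)*B(2, z(1, 5)) = (30/15)*(2*(-4 - 4*1*5)) = (30*(1/15))*(2*(-4 - 20)) = 2*(2*(-24)) = 2*(-48) = -96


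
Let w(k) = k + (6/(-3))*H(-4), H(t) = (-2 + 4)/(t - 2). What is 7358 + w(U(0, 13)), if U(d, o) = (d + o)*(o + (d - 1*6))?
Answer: 22349/3 ≈ 7449.7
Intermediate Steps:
U(d, o) = (d + o)*(-6 + d + o) (U(d, o) = (d + o)*(o + (d - 6)) = (d + o)*(o + (-6 + d)) = (d + o)*(-6 + d + o))
H(t) = 2/(-2 + t)
w(k) = ⅔ + k (w(k) = k + (6/(-3))*(2/(-2 - 4)) = k + (6*(-⅓))*(2/(-6)) = k - 4*(-1)/6 = k - 2*(-⅓) = k + ⅔ = ⅔ + k)
7358 + w(U(0, 13)) = 7358 + (⅔ + (0² + 13² - 6*0 - 6*13 + 2*0*13)) = 7358 + (⅔ + (0 + 169 + 0 - 78 + 0)) = 7358 + (⅔ + 91) = 7358 + 275/3 = 22349/3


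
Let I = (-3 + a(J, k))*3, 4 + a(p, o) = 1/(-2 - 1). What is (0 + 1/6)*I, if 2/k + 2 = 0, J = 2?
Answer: -11/3 ≈ -3.6667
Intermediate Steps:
k = -1 (k = 2/(-2 + 0) = 2/(-2) = 2*(-½) = -1)
a(p, o) = -13/3 (a(p, o) = -4 + 1/(-2 - 1) = -4 + 1/(-3) = -4 - ⅓ = -13/3)
I = -22 (I = (-3 - 13/3)*3 = -22/3*3 = -22)
(0 + 1/6)*I = (0 + 1/6)*(-22) = (0 + ⅙)*(-22) = (⅙)*(-22) = -11/3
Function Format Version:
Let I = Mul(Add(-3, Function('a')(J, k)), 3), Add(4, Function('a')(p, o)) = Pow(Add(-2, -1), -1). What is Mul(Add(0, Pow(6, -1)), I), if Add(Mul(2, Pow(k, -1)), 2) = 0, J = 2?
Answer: Rational(-11, 3) ≈ -3.6667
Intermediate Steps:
k = -1 (k = Mul(2, Pow(Add(-2, 0), -1)) = Mul(2, Pow(-2, -1)) = Mul(2, Rational(-1, 2)) = -1)
Function('a')(p, o) = Rational(-13, 3) (Function('a')(p, o) = Add(-4, Pow(Add(-2, -1), -1)) = Add(-4, Pow(-3, -1)) = Add(-4, Rational(-1, 3)) = Rational(-13, 3))
I = -22 (I = Mul(Add(-3, Rational(-13, 3)), 3) = Mul(Rational(-22, 3), 3) = -22)
Mul(Add(0, Pow(6, -1)), I) = Mul(Add(0, Pow(6, -1)), -22) = Mul(Add(0, Rational(1, 6)), -22) = Mul(Rational(1, 6), -22) = Rational(-11, 3)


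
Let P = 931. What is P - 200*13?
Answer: -1669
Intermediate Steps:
P - 200*13 = 931 - 200*13 = 931 - 2600 = -1669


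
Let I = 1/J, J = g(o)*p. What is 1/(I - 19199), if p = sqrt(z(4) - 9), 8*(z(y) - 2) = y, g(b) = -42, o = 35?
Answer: -220135734/4226385957067 - 21*I*sqrt(26)/4226385957067 ≈ -5.2086e-5 - 2.5336e-11*I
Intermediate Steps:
z(y) = 2 + y/8
p = I*sqrt(26)/2 (p = sqrt((2 + (1/8)*4) - 9) = sqrt((2 + 1/2) - 9) = sqrt(5/2 - 9) = sqrt(-13/2) = I*sqrt(26)/2 ≈ 2.5495*I)
J = -21*I*sqrt(26) ≈ -107.08*I
I = I*sqrt(26)/546 (I = 1/(-21*I*sqrt(26)) = I*sqrt(26)/546 ≈ 0.0093389*I)
1/(I - 19199) = 1/(I*sqrt(26)/546 - 19199) = 1/(-19199 + I*sqrt(26)/546)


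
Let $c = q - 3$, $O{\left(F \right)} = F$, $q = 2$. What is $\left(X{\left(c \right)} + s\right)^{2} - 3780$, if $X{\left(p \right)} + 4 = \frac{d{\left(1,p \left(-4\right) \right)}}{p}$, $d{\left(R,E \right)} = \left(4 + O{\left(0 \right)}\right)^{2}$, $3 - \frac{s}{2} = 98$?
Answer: $40320$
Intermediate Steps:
$s = -190$ ($s = 6 - 196 = -190$)
$d{\left(R,E \right)} = 16$ ($d{\left(R,E \right)} = \left(4 + 0\right)^{2} = 4^{2} = 16$)
$c = -1$ ($c = 2 - 3 = -1$)
$X{\left(p \right)} = -4 + \frac{16}{p}$
$\left(X{\left(c \right)} + s\right)^{2} - 3780 = \left(\left(-4 + \frac{16}{-1}\right) - 190\right)^{2} - 3780 = \left(\left(-4 + 16 \left(-1\right)\right) - 190\right)^{2} - 3780 = \left(\left(-4 - 16\right) - 190\right)^{2} - 3780 = \left(-20 - 190\right)^{2} - 3780 = \left(-210\right)^{2} - 3780 = 44100 - 3780 = 40320$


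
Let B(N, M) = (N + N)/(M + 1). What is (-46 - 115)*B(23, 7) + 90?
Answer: -3343/4 ≈ -835.75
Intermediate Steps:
B(N, M) = 2*N/(1 + M) (B(N, M) = (2*N)/(1 + M) = 2*N/(1 + M))
(-46 - 115)*B(23, 7) + 90 = (-46 - 115)*(2*23/(1 + 7)) + 90 = -322*23/8 + 90 = -161*23/4 + 90 = -3703/4 + 90 = -3343/4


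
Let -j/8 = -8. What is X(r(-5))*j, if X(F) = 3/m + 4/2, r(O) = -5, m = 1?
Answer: 320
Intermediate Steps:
j = 64 (j = -8*(-8) = 64)
X(F) = 5 (X(F) = 3/1 + 4/2 = 3*1 + 4*(1/2) = 3 + 2 = 5)
X(r(-5))*j = 5*64 = 320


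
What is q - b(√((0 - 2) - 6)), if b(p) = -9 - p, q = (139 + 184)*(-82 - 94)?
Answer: -56839 + 2*I*√2 ≈ -56839.0 + 2.8284*I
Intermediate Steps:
q = -56848 (q = 323*(-176) = -56848)
q - b(√((0 - 2) - 6)) = -56848 - (-9 - √((0 - 2) - 6)) = -56848 - (-9 - √(-2 - 6)) = -56848 - (-9 - √(-8)) = -56848 - (-9 - 2*I*√2) = -56848 + (9 + 2*I*√2) = -56839 + 2*I*√2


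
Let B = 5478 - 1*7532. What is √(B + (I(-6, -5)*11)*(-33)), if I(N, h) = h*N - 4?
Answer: 26*I*√17 ≈ 107.2*I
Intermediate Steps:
I(N, h) = -4 + N*h (I(N, h) = N*h - 4 = -4 + N*h)
B = -2054 (B = 5478 - 7532 = -2054)
√(B + (I(-6, -5)*11)*(-33)) = √(-2054 + ((-4 - 6*(-5))*11)*(-33)) = √(-2054 + ((-4 + 30)*11)*(-33)) = √(-2054 + (26*11)*(-33)) = √(-2054 + 286*(-33)) = √(-2054 - 9438) = √(-11492) = 26*I*√17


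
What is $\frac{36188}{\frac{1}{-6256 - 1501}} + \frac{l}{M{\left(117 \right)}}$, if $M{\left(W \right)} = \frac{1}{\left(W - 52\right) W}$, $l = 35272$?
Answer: $-12466756$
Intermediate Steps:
$M{\left(W \right)} = \frac{1}{W \left(-52 + W\right)}$ ($M{\left(W \right)} = \frac{1}{\left(-52 + W\right) W} = \frac{1}{W \left(-52 + W\right)}$)
$\frac{36188}{\frac{1}{-6256 - 1501}} + \frac{l}{M{\left(117 \right)}} = \frac{36188}{\frac{1}{-6256 - 1501}} + \frac{35272}{\frac{1}{117} \frac{1}{-52 + 117}} = \frac{36188}{\frac{1}{-7757}} + \frac{35272}{\frac{1}{117} \cdot \frac{1}{65}} = \frac{36188}{- \frac{1}{7757}} + \frac{35272}{\frac{1}{117} \cdot \frac{1}{65}} = 36188 \left(-7757\right) + 35272 \frac{1}{\frac{1}{7605}} = -280710316 + 35272 \cdot 7605 = -280710316 + 268243560 = -12466756$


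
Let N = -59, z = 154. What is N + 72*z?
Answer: 11029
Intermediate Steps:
N + 72*z = -59 + 72*154 = -59 + 11088 = 11029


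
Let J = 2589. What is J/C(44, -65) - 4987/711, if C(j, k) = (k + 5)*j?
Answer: -5002153/625680 ≈ -7.9947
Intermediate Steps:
C(j, k) = j*(5 + k) (C(j, k) = (5 + k)*j = j*(5 + k))
J/C(44, -65) - 4987/711 = 2589/((44*(5 - 65))) - 4987/711 = 2589/((44*(-60))) - 4987*1/711 = 2589/(-2640) - 4987/711 = 2589*(-1/2640) - 4987/711 = -863/880 - 4987/711 = -5002153/625680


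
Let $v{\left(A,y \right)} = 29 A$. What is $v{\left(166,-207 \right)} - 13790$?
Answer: $-8976$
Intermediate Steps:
$v{\left(166,-207 \right)} - 13790 = 29 \cdot 166 - 13790 = 4814 - 13790 = -8976$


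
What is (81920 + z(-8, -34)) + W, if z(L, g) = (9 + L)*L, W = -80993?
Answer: 919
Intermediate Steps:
z(L, g) = L*(9 + L)
(81920 + z(-8, -34)) + W = (81920 - 8*(9 - 8)) - 80993 = (81920 - 8*1) - 80993 = (81920 - 8) - 80993 = 81912 - 80993 = 919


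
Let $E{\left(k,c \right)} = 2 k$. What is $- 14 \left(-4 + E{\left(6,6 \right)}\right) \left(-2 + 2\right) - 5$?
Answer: $-5$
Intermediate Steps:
$- 14 \left(-4 + E{\left(6,6 \right)}\right) \left(-2 + 2\right) - 5 = - 14 \left(-4 + 2 \cdot 6\right) \left(-2 + 2\right) - 5 = - 14 \left(-4 + 12\right) 0 - 5 = - 14 \cdot 8 \cdot 0 - 5 = \left(-14\right) 0 - 5 = 0 - 5 = -5$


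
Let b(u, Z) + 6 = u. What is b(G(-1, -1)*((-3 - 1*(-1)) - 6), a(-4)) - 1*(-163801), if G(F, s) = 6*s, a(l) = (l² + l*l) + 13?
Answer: 163843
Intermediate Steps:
a(l) = 13 + 2*l² (a(l) = (l² + l²) + 13 = 2*l² + 13 = 13 + 2*l²)
b(u, Z) = -6 + u
b(G(-1, -1)*((-3 - 1*(-1)) - 6), a(-4)) - 1*(-163801) = (-6 + (6*(-1))*((-3 - 1*(-1)) - 6)) - 1*(-163801) = (-6 - 6*((-3 + 1) - 6)) + 163801 = (-6 - 6*(-2 - 6)) + 163801 = (-6 - 6*(-8)) + 163801 = (-6 + 48) + 163801 = 42 + 163801 = 163843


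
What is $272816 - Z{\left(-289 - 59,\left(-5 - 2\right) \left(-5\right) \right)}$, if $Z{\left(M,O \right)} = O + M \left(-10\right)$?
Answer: $269301$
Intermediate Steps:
$Z{\left(M,O \right)} = O - 10 M$
$272816 - Z{\left(-289 - 59,\left(-5 - 2\right) \left(-5\right) \right)} = 272816 - \left(\left(-5 - 2\right) \left(-5\right) - 10 \left(-289 - 59\right)\right) = 272816 - \left(\left(-7\right) \left(-5\right) - -3480\right) = 272816 - \left(35 + 3480\right) = 272816 - 3515 = 269301$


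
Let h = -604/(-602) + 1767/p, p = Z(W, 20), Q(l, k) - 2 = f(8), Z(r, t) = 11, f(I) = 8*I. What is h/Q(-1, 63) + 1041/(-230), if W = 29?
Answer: -26098024/12565245 ≈ -2.0770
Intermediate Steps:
Q(l, k) = 66 (Q(l, k) = 2 + 8*8 = 2 + 64 = 66)
p = 11
h = 535189/3311 (h = -604/(-602) + 1767/11 = -604*(-1/602) + 1767*(1/11) = 302/301 + 1767/11 = 535189/3311 ≈ 161.64)
h/Q(-1, 63) + 1041/(-230) = (535189/3311)/66 + 1041/(-230) = (535189/3311)*(1/66) + 1041*(-1/230) = 535189/218526 - 1041/230 = -26098024/12565245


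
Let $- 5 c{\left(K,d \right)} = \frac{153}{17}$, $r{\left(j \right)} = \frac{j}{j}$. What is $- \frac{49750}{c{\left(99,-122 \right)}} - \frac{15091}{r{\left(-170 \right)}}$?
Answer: $\frac{112931}{9} \approx 12548.0$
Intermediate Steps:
$r{\left(j \right)} = 1$
$c{\left(K,d \right)} = - \frac{9}{5}$ ($c{\left(K,d \right)} = - \frac{153 \cdot \frac{1}{17}}{5} = \left(- \frac{1}{5}\right) 9 = - \frac{9}{5}$)
$- \frac{49750}{c{\left(99,-122 \right)}} - \frac{15091}{r{\left(-170 \right)}} = - \frac{49750}{- \frac{9}{5}} - \frac{15091}{1} = \left(-49750\right) \left(- \frac{5}{9}\right) - 15091 = \frac{248750}{9} - 15091 = \frac{112931}{9}$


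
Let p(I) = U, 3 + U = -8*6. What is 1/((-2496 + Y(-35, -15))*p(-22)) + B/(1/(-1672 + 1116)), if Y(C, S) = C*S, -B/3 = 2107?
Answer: 353278641997/100521 ≈ 3.5145e+6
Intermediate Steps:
B = -6321 (B = -3*2107 = -6321)
U = -51 (U = -3 - 8*6 = -3 - 48 = -51)
p(I) = -51
1/((-2496 + Y(-35, -15))*p(-22)) + B/(1/(-1672 + 1116)) = 1/(-2496 - 35*(-15)*(-51)) - 6321/(1/(-1672 + 1116)) = -1/51/(-2496 + 525) - 6321/(1/(-556)) = -1/51/(-1971) - 6321/(-1/556) = -1/1971*(-1/51) - 6321*(-556) = 1/100521 + 3514476 = 353278641997/100521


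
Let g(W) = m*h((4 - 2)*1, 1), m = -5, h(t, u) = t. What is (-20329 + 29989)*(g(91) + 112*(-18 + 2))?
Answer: -17407320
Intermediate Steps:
g(W) = -10 (g(W) = -5*(4 - 2) = -10)
(-20329 + 29989)*(g(91) + 112*(-18 + 2)) = (-20329 + 29989)*(-10 + 112*(-18 + 2)) = 9660*(-10 + 112*(-16)) = 9660*(-10 - 1792) = 9660*(-1802) = -17407320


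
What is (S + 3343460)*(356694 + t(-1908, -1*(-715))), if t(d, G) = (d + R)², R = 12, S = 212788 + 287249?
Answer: 15187616830470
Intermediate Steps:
S = 500037
t(d, G) = (12 + d)² (t(d, G) = (d + 12)² = (12 + d)²)
(S + 3343460)*(356694 + t(-1908, -1*(-715))) = (500037 + 3343460)*(356694 + (12 - 1908)²) = 3843497*(356694 + (-1896)²) = 3843497*(356694 + 3594816) = 3843497*3951510 = 15187616830470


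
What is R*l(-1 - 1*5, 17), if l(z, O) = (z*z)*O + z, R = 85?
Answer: 51510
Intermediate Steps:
l(z, O) = z + O*z² (l(z, O) = z²*O + z = O*z² + z = z + O*z²)
R*l(-1 - 1*5, 17) = 85*((-1 - 1*5)*(1 + 17*(-1 - 1*5))) = 85*((-1 - 5)*(1 + 17*(-1 - 5))) = 85*(-6*(1 + 17*(-6))) = 85*(-6*(1 - 102)) = 85*(-6*(-101)) = 85*606 = 51510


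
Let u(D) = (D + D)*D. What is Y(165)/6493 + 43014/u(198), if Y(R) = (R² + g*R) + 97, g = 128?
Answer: 679588373/84850524 ≈ 8.0092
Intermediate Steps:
Y(R) = 97 + R² + 128*R (Y(R) = (R² + 128*R) + 97 = 97 + R² + 128*R)
u(D) = 2*D² (u(D) = (2*D)*D = 2*D²)
Y(165)/6493 + 43014/u(198) = (97 + 165² + 128*165)/6493 + 43014/((2*198²)) = (97 + 27225 + 21120)*(1/6493) + 43014/((2*39204)) = 48442*(1/6493) + 43014/78408 = 48442/6493 + 43014*(1/78408) = 48442/6493 + 7169/13068 = 679588373/84850524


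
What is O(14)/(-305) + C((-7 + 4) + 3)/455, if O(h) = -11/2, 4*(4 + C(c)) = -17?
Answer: -11/111020 ≈ -9.9081e-5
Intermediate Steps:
C(c) = -33/4 (C(c) = -4 + (¼)*(-17) = -4 - 17/4 = -33/4)
O(h) = -11/2 (O(h) = -11*½ = -11/2)
O(14)/(-305) + C((-7 + 4) + 3)/455 = -11/2/(-305) - 33/4/455 = -11/2*(-1/305) - 33/4*1/455 = 11/610 - 33/1820 = -11/111020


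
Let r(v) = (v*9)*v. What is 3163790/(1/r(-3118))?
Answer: 276823133387640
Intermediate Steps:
r(v) = 9*v² (r(v) = (9*v)*v = 9*v²)
3163790/(1/r(-3118)) = 3163790/(1/(9*(-3118)²)) = 3163790/(1/(9*9721924)) = 3163790/(1/87497316) = 3163790*87497316 = 276823133387640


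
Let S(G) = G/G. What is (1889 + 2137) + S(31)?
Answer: 4027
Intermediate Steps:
S(G) = 1
(1889 + 2137) + S(31) = (1889 + 2137) + 1 = 4026 + 1 = 4027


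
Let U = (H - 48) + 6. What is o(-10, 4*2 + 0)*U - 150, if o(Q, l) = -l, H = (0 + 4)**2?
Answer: 58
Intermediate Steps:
H = 16 (H = 4**2 = 16)
U = -26 (U = (16 - 48) + 6 = -32 + 6 = -26)
o(-10, 4*2 + 0)*U - 150 = -(4*2 + 0)*(-26) - 150 = -(8 + 0)*(-26) - 150 = -1*8*(-26) - 150 = -8*(-26) - 150 = 208 - 150 = 58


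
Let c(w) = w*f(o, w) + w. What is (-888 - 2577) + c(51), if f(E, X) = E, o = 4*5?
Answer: -2394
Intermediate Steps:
o = 20
c(w) = 21*w (c(w) = w*20 + w = 20*w + w = 21*w)
(-888 - 2577) + c(51) = (-888 - 2577) + 21*51 = -3465 + 1071 = -2394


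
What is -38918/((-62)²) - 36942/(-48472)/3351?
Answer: -263387332077/26015819132 ≈ -10.124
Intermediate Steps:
-38918/((-62)²) - 36942/(-48472)/3351 = -38918/3844 - 36942*(-1/48472)*(1/3351) = -38918*1/3844 + (18471/24236)*(1/3351) = -19459/1922 + 6157/27071612 = -263387332077/26015819132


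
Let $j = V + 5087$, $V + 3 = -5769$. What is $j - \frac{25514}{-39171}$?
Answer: $- \frac{26806621}{39171} \approx -684.35$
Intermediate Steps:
$V = -5772$ ($V = -3 - 5769 = -5772$)
$j = -685$ ($j = -5772 + 5087 = -685$)
$j - \frac{25514}{-39171} = -685 - \frac{25514}{-39171} = -685 - - \frac{25514}{39171} = -685 + \frac{25514}{39171} = - \frac{26806621}{39171}$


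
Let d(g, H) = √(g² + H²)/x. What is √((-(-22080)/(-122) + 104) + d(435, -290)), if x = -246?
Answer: √(-17335171296 - 132728070*√13)/15006 ≈ 8.8943*I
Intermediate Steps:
d(g, H) = -√(H² + g²)/246 (d(g, H) = √(g² + H²)/(-246) = √(H² + g²)*(-1/246) = -√(H² + g²)/246)
√((-(-22080)/(-122) + 104) + d(435, -290)) = √((-(-22080)/(-122) + 104) - √((-290)² + 435²)/246) = √((-(-22080)*(-1)/122 + 104) - √(84100 + 189225)/246) = √((-345*32/61 + 104) - 145*√13/246) = √((-11040/61 + 104) - 145*√13/246) = √(-4696/61 - 145*√13/246)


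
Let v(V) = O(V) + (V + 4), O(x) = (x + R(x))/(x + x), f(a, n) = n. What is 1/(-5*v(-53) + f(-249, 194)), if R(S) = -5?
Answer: 53/23122 ≈ 0.0022922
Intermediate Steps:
O(x) = (-5 + x)/(2*x) (O(x) = (x - 5)/(x + x) = (-5 + x)/((2*x)) = (-5 + x)*(1/(2*x)) = (-5 + x)/(2*x))
v(V) = 4 + V + (-5 + V)/(2*V) (v(V) = (-5 + V)/(2*V) + (V + 4) = (-5 + V)/(2*V) + (4 + V) = 4 + V + (-5 + V)/(2*V))
1/(-5*v(-53) + f(-249, 194)) = 1/(-5*(9/2 - 53 - 5/2/(-53)) + 194) = 1/(-5*(9/2 - 53 - 5/2*(-1/53)) + 194) = 1/(-5*(9/2 - 53 + 5/106) + 194) = 1/(-5*(-2568/53) + 194) = 1/(12840/53 + 194) = 1/(23122/53) = 53/23122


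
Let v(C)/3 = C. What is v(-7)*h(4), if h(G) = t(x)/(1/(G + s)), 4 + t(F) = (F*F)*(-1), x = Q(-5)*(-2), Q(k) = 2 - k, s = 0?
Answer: 16800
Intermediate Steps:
v(C) = 3*C
x = -14 (x = (2 - 1*(-5))*(-2) = (2 + 5)*(-2) = 7*(-2) = -14)
t(F) = -4 - F² (t(F) = -4 + (F*F)*(-1) = -4 + F²*(-1) = -4 - F²)
h(G) = -200*G (h(G) = (-4 - 1*(-14)²)/(1/(G + 0)) = (-4 - 1*196)/(1/G) = (-4 - 196)*G = -200*G)
v(-7)*h(4) = (3*(-7))*(-200*4) = -21*(-800) = 16800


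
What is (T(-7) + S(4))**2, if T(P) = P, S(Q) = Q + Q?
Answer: 1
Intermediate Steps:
S(Q) = 2*Q
(T(-7) + S(4))**2 = (-7 + 2*4)**2 = (-7 + 8)**2 = 1**2 = 1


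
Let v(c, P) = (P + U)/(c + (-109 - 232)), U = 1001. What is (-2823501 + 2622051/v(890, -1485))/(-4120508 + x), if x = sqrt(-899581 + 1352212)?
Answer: 2890619269711341/2054408872777393 + 86988494973*sqrt(471)/8217635491109572 ≈ 1.4073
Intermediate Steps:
x = 31*sqrt(471) (x = sqrt(452631) = 31*sqrt(471) ≈ 672.78)
v(c, P) = (1001 + P)/(-341 + c) (v(c, P) = (P + 1001)/(c + (-109 - 232)) = (1001 + P)/(c - 341) = (1001 + P)/(-341 + c))
(-2823501 + 2622051/v(890, -1485))/(-4120508 + x) = (-2823501 + 2622051/(((1001 - 1485)/(-341 + 890))))/(-4120508 + 31*sqrt(471)) = (-2823501 + 2622051/((-484/549)))/(-4120508 + 31*sqrt(471)) = (-2823501 + 2622051/(((1/549)*(-484))))/(-4120508 + 31*sqrt(471)) = (-2823501 + 2622051/(-484/549))/(-4120508 + 31*sqrt(471)) = (-2823501 + 2622051*(-549/484))/(-4120508 + 31*sqrt(471)) = (-2823501 - 1439505999/484)/(-4120508 + 31*sqrt(471)) = -2806080483/(484*(-4120508 + 31*sqrt(471)))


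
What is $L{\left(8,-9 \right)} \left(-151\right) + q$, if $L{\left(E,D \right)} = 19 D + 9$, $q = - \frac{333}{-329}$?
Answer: $\frac{8048331}{329} \approx 24463.0$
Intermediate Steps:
$q = \frac{333}{329}$ ($q = \left(-333\right) \left(- \frac{1}{329}\right) = \frac{333}{329} \approx 1.0122$)
$L{\left(E,D \right)} = 9 + 19 D$
$L{\left(8,-9 \right)} \left(-151\right) + q = \left(9 + 19 \left(-9\right)\right) \left(-151\right) + \frac{333}{329} = \left(9 - 171\right) \left(-151\right) + \frac{333}{329} = \left(-162\right) \left(-151\right) + \frac{333}{329} = 24462 + \frac{333}{329} = \frac{8048331}{329}$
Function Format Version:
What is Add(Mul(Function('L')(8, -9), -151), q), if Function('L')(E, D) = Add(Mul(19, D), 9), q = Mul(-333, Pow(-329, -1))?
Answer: Rational(8048331, 329) ≈ 24463.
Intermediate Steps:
q = Rational(333, 329) (q = Mul(-333, Rational(-1, 329)) = Rational(333, 329) ≈ 1.0122)
Function('L')(E, D) = Add(9, Mul(19, D))
Add(Mul(Function('L')(8, -9), -151), q) = Add(Mul(Add(9, Mul(19, -9)), -151), Rational(333, 329)) = Add(Mul(Add(9, -171), -151), Rational(333, 329)) = Add(Mul(-162, -151), Rational(333, 329)) = Add(24462, Rational(333, 329)) = Rational(8048331, 329)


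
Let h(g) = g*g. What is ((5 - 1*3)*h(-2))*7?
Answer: 56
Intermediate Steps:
h(g) = g²
((5 - 1*3)*h(-2))*7 = ((5 - 1*3)*(-2)²)*7 = ((5 - 3)*4)*7 = (2*4)*7 = 8*7 = 56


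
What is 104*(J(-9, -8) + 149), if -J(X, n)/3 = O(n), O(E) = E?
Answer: 17992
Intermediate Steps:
J(X, n) = -3*n
104*(J(-9, -8) + 149) = 104*(-3*(-8) + 149) = 104*(24 + 149) = 104*173 = 17992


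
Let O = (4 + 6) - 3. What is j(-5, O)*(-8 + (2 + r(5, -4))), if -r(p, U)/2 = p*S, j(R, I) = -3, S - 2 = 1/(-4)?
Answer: 141/2 ≈ 70.500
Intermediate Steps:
S = 7/4 (S = 2 + 1/(-4) = 2 - ¼ = 7/4 ≈ 1.7500)
O = 7 (O = 10 - 3 = 7)
r(p, U) = -7*p/2 (r(p, U) = -2*p*7/4 = -7*p/2)
j(-5, O)*(-8 + (2 + r(5, -4))) = -3*(-8 + (2 - 7/2*5)) = -3*(-8 + (2 - 35/2)) = -3*(-8 - 31/2) = -3*(-47/2) = 141/2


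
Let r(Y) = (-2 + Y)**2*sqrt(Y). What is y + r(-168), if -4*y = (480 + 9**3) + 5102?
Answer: -6311/4 + 57800*I*sqrt(42) ≈ -1577.8 + 3.7459e+5*I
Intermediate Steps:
r(Y) = sqrt(Y)*(-2 + Y)**2
y = -6311/4 (y = -((480 + 9**3) + 5102)/4 = -((480 + 729) + 5102)/4 = -(1209 + 5102)/4 = -1/4*6311 = -6311/4 ≈ -1577.8)
y + r(-168) = -6311/4 + sqrt(-168)*(-2 - 168)**2 = -6311/4 + (2*I*sqrt(42))*(-170)**2 = -6311/4 + (2*I*sqrt(42))*28900 = -6311/4 + 57800*I*sqrt(42)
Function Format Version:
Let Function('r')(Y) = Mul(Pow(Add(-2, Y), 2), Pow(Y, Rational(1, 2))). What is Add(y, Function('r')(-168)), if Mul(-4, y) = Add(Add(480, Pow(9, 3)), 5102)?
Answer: Add(Rational(-6311, 4), Mul(57800, I, Pow(42, Rational(1, 2)))) ≈ Add(-1577.8, Mul(3.7459e+5, I))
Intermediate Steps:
Function('r')(Y) = Mul(Pow(Y, Rational(1, 2)), Pow(Add(-2, Y), 2))
y = Rational(-6311, 4) (y = Mul(Rational(-1, 4), Add(Add(480, Pow(9, 3)), 5102)) = Mul(Rational(-1, 4), Add(Add(480, 729), 5102)) = Mul(Rational(-1, 4), Add(1209, 5102)) = Mul(Rational(-1, 4), 6311) = Rational(-6311, 4) ≈ -1577.8)
Add(y, Function('r')(-168)) = Add(Rational(-6311, 4), Mul(Pow(-168, Rational(1, 2)), Pow(Add(-2, -168), 2))) = Add(Rational(-6311, 4), Mul(Mul(2, I, Pow(42, Rational(1, 2))), Pow(-170, 2))) = Add(Rational(-6311, 4), Mul(Mul(2, I, Pow(42, Rational(1, 2))), 28900)) = Add(Rational(-6311, 4), Mul(57800, I, Pow(42, Rational(1, 2))))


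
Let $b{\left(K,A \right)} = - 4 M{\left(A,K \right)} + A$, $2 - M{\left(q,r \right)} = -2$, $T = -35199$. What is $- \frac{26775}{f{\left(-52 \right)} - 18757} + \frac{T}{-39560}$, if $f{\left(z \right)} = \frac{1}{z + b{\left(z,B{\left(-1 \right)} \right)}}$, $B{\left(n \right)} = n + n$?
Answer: $\frac{120361300209}{51941923960} \approx 2.3172$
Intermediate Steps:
$M{\left(q,r \right)} = 4$ ($M{\left(q,r \right)} = 2 - -2 = 2 + 2 = 4$)
$B{\left(n \right)} = 2 n$
$b{\left(K,A \right)} = -16 + A$ ($b{\left(K,A \right)} = \left(-4\right) 4 + A = -16 + A$)
$f{\left(z \right)} = \frac{1}{-18 + z}$ ($f{\left(z \right)} = \frac{1}{z + \left(-16 + 2 \left(-1\right)\right)} = \frac{1}{z - 18} = \frac{1}{-18 + z}$)
$- \frac{26775}{f{\left(-52 \right)} - 18757} + \frac{T}{-39560} = - \frac{26775}{\frac{1}{-18 - 52} - 18757} - \frac{35199}{-39560} = - \frac{26775}{\frac{1}{-70} - 18757} - - \frac{35199}{39560} = - \frac{26775}{- \frac{1}{70} - 18757} + \frac{35199}{39560} = - \frac{26775}{- \frac{1312991}{70}} + \frac{35199}{39560} = \left(-26775\right) \left(- \frac{70}{1312991}\right) + \frac{35199}{39560} = \frac{1874250}{1312991} + \frac{35199}{39560} = \frac{120361300209}{51941923960}$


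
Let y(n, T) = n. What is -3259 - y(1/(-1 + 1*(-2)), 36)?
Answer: -9776/3 ≈ -3258.7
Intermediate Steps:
-3259 - y(1/(-1 + 1*(-2)), 36) = -3259 - 1/(-1 + 1*(-2)) = -3259 - 1/(-1 - 2) = -3259 - 1/(-3) = -3259 - 1*(-⅓) = -3259 + ⅓ = -9776/3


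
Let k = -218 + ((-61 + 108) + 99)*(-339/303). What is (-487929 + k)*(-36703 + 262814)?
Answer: -11151646417295/101 ≈ -1.1041e+11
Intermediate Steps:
k = -38516/101 (k = -218 + (47 + 99)*(-339*1/303) = -218 + 146*(-113/101) = -218 - 16498/101 = -38516/101 ≈ -381.35)
(-487929 + k)*(-36703 + 262814) = (-487929 - 38516/101)*(-36703 + 262814) = -49319345/101*226111 = -11151646417295/101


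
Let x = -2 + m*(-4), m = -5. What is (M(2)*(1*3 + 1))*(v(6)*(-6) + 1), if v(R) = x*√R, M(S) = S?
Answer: 8 - 864*√6 ≈ -2108.4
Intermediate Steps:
x = 18 (x = -2 - 5*(-4) = -2 + 20 = 18)
v(R) = 18*√R
(M(2)*(1*3 + 1))*(v(6)*(-6) + 1) = (2*(1*3 + 1))*((18*√6)*(-6) + 1) = (2*(3 + 1))*(-108*√6 + 1) = (2*4)*(1 - 108*√6) = 8*(1 - 108*√6) = 8 - 864*√6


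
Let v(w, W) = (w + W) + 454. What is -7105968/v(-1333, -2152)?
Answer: 7105968/3031 ≈ 2344.4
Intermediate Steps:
v(w, W) = 454 + W + w (v(w, W) = (W + w) + 454 = 454 + W + w)
-7105968/v(-1333, -2152) = -7105968/(454 - 2152 - 1333) = -7105968/(-3031) = -7105968*(-1/3031) = 7105968/3031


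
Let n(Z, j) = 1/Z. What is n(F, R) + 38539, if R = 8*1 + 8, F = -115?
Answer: 4431984/115 ≈ 38539.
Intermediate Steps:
R = 16 (R = 8 + 8 = 16)
n(F, R) + 38539 = 1/(-115) + 38539 = -1/115 + 38539 = 4431984/115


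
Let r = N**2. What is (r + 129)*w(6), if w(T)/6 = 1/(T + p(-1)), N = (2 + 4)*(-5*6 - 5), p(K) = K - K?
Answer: 44229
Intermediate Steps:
p(K) = 0
N = -210 (N = 6*(-30 - 5) = 6*(-35) = -210)
r = 44100 (r = (-210)**2 = 44100)
w(T) = 6/T (w(T) = 6/(T + 0) = 6/T)
(r + 129)*w(6) = (44100 + 129)*(6/6) = 44229*(6*(1/6)) = 44229*1 = 44229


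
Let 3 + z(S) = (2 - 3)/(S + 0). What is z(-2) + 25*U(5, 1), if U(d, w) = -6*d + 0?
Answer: -1505/2 ≈ -752.50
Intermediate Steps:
U(d, w) = -6*d
z(S) = -3 - 1/S (z(S) = -3 + (2 - 3)/(S + 0) = -3 - 1/S)
z(-2) + 25*U(5, 1) = (-3 - 1/(-2)) + 25*(-6*5) = (-3 - 1*(-½)) + 25*(-30) = (-3 + ½) - 750 = -5/2 - 750 = -1505/2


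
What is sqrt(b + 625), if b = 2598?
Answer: sqrt(3223) ≈ 56.771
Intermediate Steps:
sqrt(b + 625) = sqrt(2598 + 625) = sqrt(3223)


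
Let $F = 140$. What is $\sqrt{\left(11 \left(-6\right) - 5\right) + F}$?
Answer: $\sqrt{69} \approx 8.3066$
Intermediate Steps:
$\sqrt{\left(11 \left(-6\right) - 5\right) + F} = \sqrt{\left(11 \left(-6\right) - 5\right) + 140} = \sqrt{\left(-66 - 5\right) + 140} = \sqrt{-71 + 140} = \sqrt{69}$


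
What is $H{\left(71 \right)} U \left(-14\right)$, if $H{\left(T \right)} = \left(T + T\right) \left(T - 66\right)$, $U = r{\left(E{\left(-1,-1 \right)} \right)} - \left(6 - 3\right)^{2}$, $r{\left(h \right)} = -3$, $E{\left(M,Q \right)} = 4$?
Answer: $119280$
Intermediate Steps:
$U = -12$ ($U = -3 - \left(6 - 3\right)^{2} = -3 - 3^{2} = -3 - 9 = -12$)
$H{\left(T \right)} = 2 T \left(-66 + T\right)$
$H{\left(71 \right)} U \left(-14\right) = 2 \cdot 71 \left(-66 + 71\right) \left(\left(-12\right) \left(-14\right)\right) = 2 \cdot 71 \cdot 5 \cdot 168 = 710 \cdot 168 = 119280$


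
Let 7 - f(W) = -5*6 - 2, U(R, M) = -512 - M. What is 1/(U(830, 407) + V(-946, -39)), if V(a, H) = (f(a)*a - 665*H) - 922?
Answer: -1/12800 ≈ -7.8125e-5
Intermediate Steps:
f(W) = 39 (f(W) = 7 - (-5*6 - 2) = 7 - (-30 - 2) = 7 - 1*(-32) = 7 + 32 = 39)
V(a, H) = -922 - 665*H + 39*a (V(a, H) = (39*a - 665*H) - 922 = (-665*H + 39*a) - 922 = -922 - 665*H + 39*a)
1/(U(830, 407) + V(-946, -39)) = 1/((-512 - 1*407) + (-922 - 665*(-39) + 39*(-946))) = 1/((-512 - 407) + (-922 + 25935 - 36894)) = 1/(-919 - 11881) = 1/(-12800) = -1/12800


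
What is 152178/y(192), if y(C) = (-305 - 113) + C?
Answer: -76089/113 ≈ -673.35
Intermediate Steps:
y(C) = -418 + C
152178/y(192) = 152178/(-418 + 192) = 152178/(-226) = 152178*(-1/226) = -76089/113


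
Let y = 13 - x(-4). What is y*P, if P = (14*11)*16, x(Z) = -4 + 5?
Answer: 29568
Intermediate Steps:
x(Z) = 1
P = 2464 (P = 154*16 = 2464)
y = 12 (y = 13 - 1*1 = 13 - 1 = 12)
y*P = 12*2464 = 29568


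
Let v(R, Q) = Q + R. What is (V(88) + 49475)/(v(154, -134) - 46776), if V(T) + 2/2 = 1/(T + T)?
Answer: -8707425/8229056 ≈ -1.0581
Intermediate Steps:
V(T) = -1 + 1/(2*T) (V(T) = -1 + 1/(T + T) = -1 + 1/(2*T))
(V(88) + 49475)/(v(154, -134) - 46776) = ((1/2 - 1*88)/88 + 49475)/((-134 + 154) - 46776) = ((1/2 - 88)/88 + 49475)/(20 - 46776) = ((1/88)*(-175/2) + 49475)/(-46756) = (-175/176 + 49475)*(-1/46756) = (8707425/176)*(-1/46756) = -8707425/8229056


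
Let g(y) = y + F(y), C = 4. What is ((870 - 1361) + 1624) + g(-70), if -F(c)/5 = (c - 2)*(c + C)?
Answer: -22697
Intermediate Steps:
F(c) = -5*(-2 + c)*(4 + c) (F(c) = -5*(c - 2)*(c + 4) = -5*(-2 + c)*(4 + c))
g(y) = 40 - 9*y - 5*y² (g(y) = y + (40 - 10*y - 5*y²) = 40 - 9*y - 5*y²)
((870 - 1361) + 1624) + g(-70) = ((870 - 1361) + 1624) + (40 - 9*(-70) - 5*(-70)²) = (-491 + 1624) + (40 + 630 - 5*4900) = 1133 + (40 + 630 - 24500) = 1133 - 23830 = -22697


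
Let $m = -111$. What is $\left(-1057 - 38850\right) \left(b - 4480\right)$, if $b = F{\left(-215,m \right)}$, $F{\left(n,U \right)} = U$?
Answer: $183213037$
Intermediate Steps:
$b = -111$
$\left(-1057 - 38850\right) \left(b - 4480\right) = \left(-1057 - 38850\right) \left(-111 - 4480\right) = - 39907 \left(-111 - 4480\right) = \left(-39907\right) \left(-4591\right) = 183213037$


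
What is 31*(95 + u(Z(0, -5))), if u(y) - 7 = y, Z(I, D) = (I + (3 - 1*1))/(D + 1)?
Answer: 6293/2 ≈ 3146.5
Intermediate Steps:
Z(I, D) = (2 + I)/(1 + D) (Z(I, D) = (I + (3 - 1))/(1 + D) = (I + 2)/(1 + D) = (2 + I)/(1 + D))
u(y) = 7 + y
31*(95 + u(Z(0, -5))) = 31*(95 + (7 + (2 + 0)/(1 - 5))) = 31*(95 + (7 + 2/(-4))) = 31*(95 + (7 - 1/4*2)) = 31*(95 + (7 - 1/2)) = 31*(95 + 13/2) = 31*(203/2) = 6293/2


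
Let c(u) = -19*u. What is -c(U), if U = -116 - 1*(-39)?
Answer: -1463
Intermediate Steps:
U = -77 (U = -116 + 39 = -77)
-c(U) = -(-19)*(-77) = -1*1463 = -1463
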